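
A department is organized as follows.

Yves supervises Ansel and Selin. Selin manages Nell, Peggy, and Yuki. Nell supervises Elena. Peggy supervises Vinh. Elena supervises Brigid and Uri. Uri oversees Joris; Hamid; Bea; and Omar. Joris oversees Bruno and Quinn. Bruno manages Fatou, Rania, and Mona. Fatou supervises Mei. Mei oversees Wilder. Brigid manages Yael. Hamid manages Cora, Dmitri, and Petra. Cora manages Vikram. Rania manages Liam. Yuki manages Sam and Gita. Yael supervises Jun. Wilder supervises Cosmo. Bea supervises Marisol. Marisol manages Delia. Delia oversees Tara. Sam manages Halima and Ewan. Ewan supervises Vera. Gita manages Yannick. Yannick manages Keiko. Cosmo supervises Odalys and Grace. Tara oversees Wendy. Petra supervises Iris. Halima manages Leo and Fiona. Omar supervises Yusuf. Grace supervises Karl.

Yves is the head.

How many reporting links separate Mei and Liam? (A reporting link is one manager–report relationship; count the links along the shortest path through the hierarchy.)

Mei is 2 levels below Bruno, and Liam is 2 levels below Bruno (their lowest common manager). The shortest path runs up from Mei to Bruno and back down to Liam: 2 + 2 = 4 links.

4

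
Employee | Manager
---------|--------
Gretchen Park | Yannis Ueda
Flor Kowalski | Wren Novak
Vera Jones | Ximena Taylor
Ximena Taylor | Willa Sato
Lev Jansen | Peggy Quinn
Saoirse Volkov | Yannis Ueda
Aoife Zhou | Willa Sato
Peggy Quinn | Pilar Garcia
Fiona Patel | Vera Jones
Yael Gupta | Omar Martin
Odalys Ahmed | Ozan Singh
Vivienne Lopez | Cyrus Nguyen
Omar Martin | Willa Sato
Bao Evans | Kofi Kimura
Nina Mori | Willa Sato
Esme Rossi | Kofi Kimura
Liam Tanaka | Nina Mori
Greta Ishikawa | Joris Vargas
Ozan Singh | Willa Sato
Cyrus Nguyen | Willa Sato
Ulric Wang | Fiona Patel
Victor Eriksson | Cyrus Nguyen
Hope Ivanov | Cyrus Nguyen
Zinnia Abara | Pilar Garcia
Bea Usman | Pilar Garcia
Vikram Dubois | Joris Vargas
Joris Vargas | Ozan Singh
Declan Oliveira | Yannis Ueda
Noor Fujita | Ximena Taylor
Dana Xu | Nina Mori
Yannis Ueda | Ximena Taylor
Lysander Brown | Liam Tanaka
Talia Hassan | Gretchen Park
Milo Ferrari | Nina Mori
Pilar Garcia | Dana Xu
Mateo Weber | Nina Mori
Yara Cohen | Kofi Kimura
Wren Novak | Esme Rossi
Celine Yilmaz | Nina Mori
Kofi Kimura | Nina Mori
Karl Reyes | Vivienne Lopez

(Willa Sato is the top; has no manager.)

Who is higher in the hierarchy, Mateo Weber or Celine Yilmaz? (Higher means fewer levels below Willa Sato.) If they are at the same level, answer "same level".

Both Mateo Weber and Celine Yilmaz are 2 levels below Willa Sato.

same level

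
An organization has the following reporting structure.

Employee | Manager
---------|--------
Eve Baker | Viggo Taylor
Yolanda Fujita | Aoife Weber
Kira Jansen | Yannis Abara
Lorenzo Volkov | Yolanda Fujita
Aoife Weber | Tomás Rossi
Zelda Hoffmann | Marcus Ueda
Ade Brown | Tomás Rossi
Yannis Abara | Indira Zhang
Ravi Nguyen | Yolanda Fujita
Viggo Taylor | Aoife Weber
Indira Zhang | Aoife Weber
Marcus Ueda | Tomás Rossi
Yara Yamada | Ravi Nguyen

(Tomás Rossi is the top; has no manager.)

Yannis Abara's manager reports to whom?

Aoife Weber

Yannis Abara reports to Indira Zhang, and Indira Zhang reports to Aoife Weber. So Yannis Abara's skip-level manager is Aoife Weber.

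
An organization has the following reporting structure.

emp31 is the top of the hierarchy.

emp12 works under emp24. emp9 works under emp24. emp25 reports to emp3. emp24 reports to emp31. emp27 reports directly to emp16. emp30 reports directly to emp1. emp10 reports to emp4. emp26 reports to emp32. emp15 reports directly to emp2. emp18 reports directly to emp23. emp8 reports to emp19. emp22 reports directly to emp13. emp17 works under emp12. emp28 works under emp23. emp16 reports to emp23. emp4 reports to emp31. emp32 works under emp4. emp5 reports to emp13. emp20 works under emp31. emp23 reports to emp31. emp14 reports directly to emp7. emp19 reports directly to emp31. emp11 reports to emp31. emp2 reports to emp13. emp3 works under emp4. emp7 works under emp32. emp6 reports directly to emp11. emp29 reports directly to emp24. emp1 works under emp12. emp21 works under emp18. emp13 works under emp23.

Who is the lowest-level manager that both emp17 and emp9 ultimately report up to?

emp24

emp17's chain of managers is emp12, emp24, emp31. emp9's chain of managers is emp24, emp31. The first manager that appears in both chains is emp24.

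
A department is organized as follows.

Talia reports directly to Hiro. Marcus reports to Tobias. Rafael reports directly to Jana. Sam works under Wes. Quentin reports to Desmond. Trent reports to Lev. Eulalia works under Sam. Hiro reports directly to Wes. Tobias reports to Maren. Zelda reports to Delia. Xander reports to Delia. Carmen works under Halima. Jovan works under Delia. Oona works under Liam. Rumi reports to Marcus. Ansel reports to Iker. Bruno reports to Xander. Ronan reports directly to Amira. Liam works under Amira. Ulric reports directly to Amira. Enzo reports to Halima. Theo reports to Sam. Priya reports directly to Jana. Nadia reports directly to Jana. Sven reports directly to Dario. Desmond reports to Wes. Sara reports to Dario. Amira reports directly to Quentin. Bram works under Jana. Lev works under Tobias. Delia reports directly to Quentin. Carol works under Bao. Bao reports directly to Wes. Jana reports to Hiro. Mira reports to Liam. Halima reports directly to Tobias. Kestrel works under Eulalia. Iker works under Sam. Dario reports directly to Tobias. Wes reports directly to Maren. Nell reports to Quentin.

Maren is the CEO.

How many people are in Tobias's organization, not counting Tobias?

Tobias directly manages Marcus, Dario, Halima, Lev. Under Marcus: Rumi (1). Under Dario: Sven, Sara (2). Under Halima: Enzo, Carmen (2). Under Lev: Trent (1). So Tobias's organization is 4 direct reports plus everyone under them: 2 + 3 + 3 + 2 = 10.

10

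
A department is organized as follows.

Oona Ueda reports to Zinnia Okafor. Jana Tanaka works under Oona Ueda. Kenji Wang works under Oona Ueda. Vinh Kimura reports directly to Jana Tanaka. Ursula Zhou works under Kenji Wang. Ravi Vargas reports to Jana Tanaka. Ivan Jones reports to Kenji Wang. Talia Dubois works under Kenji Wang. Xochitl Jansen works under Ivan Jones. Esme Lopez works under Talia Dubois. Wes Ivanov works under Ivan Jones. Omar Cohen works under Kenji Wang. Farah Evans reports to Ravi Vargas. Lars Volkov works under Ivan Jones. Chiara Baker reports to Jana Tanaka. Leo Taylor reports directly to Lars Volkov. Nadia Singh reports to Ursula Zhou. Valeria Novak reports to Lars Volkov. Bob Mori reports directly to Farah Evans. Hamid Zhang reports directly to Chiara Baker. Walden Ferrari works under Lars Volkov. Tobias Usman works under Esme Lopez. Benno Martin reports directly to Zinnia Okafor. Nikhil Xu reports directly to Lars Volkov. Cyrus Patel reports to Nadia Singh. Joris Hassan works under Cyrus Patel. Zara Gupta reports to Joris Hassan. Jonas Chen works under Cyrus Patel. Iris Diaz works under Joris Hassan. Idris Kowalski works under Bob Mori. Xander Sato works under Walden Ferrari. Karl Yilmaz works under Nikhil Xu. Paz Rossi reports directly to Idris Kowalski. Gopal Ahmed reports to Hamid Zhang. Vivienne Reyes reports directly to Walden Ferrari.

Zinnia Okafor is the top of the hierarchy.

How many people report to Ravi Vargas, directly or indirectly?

Ravi Vargas directly manages Farah Evans. Under Farah Evans: Bob Mori, Idris Kowalski, Paz Rossi (3). That's 4 in total.

4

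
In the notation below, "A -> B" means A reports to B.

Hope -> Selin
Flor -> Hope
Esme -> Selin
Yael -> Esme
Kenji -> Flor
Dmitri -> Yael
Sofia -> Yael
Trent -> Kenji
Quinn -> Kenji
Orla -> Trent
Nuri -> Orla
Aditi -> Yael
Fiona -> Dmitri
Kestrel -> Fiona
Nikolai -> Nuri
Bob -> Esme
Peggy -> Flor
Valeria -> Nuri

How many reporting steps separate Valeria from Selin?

7

Chain from Valeria up to Selin: Valeria → Nuri → Orla → Trent → Kenji → Flor → Hope → Selin. That is 7 steps up, so Valeria is 7 levels below Selin.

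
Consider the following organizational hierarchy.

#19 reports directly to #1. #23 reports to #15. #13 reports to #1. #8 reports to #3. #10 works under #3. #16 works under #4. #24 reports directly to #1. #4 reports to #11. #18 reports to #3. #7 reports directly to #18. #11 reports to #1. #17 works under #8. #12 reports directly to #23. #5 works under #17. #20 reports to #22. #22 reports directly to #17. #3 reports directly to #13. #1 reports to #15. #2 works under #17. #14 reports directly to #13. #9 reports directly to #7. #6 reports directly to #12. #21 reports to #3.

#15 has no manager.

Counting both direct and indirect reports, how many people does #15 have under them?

23

#15 directly manages #23, #1. Under #23: #12, #6 (2). Under #1: #19, #24, #13, #14, #3, #21, #10, #8, #17, #5, #2, #22, #20, #18, #7, #9, #11, #4, #16 (19). So #15's organization is 2 direct reports plus everyone under them: 3 + 20 = 23.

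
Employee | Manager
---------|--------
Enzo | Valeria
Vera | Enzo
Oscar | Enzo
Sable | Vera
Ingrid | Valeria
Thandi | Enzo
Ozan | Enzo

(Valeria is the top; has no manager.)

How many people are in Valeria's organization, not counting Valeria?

Valeria directly manages Enzo, Ingrid. Under Enzo: Ozan, Thandi, Oscar, Vera, Sable (5). Ingrid has no reports. So Valeria's organization is 2 direct reports plus everyone under them: 6 + 1 = 7.

7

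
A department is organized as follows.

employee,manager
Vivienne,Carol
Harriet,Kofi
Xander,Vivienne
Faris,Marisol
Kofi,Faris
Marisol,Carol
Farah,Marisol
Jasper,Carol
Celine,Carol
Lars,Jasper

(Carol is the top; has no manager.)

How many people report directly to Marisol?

2

Marisol directly manages Faris, Farah. That is 2 direct reports.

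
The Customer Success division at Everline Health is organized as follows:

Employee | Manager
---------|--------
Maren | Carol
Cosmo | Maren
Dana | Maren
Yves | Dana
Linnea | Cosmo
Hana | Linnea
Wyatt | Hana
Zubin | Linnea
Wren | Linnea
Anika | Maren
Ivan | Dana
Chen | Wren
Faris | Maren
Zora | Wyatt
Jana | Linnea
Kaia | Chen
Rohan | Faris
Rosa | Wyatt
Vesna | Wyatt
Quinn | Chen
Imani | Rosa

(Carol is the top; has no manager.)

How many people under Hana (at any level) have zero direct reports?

3

The people in Hana's organization with no one reporting to them are Vesna, Imani, Zora. That is 3.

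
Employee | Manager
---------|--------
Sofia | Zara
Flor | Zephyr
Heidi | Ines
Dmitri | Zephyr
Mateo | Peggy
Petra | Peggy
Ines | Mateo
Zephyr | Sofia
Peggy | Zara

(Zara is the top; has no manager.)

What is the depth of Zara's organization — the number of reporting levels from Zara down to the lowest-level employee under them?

The longest chain under Zara runs Zara → Peggy → Mateo → Ines → Heidi, which is 4 levels below Zara.

4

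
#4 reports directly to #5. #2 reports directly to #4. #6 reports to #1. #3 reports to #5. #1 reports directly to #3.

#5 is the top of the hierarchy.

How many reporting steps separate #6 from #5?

Chain from #6 up to #5: #6 → #1 → #3 → #5. That is 3 steps up, so #6 is 3 levels below #5.

3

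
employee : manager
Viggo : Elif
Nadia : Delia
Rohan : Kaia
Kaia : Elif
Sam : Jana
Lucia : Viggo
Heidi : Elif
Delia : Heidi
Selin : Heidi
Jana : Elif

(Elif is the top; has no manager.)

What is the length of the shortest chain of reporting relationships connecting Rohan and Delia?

4

Rohan is 2 levels below Elif, and Delia is 2 levels below Elif (their lowest common manager). The shortest path runs up from Rohan to Elif and back down to Delia: 2 + 2 = 4 links.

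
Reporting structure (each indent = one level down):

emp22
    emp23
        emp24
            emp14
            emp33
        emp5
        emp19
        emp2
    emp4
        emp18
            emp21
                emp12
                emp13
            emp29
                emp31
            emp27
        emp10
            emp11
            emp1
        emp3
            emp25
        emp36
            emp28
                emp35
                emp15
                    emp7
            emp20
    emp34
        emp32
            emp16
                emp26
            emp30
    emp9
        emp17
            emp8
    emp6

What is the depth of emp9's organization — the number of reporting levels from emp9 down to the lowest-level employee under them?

The longest chain under emp9 runs emp9 → emp17 → emp8, which is 2 levels below emp9.

2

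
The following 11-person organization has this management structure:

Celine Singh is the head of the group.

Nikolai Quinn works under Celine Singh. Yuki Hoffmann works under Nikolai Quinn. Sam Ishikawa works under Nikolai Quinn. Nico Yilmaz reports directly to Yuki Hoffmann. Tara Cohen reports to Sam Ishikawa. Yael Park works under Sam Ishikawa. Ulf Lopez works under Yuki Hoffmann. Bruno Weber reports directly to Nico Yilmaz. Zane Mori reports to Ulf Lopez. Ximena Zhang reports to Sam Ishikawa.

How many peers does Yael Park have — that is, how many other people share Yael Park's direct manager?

Yael Park reports to Sam Ishikawa. Sam Ishikawa's other direct reports are Tara Cohen, Ximena Zhang — 2 peers.

2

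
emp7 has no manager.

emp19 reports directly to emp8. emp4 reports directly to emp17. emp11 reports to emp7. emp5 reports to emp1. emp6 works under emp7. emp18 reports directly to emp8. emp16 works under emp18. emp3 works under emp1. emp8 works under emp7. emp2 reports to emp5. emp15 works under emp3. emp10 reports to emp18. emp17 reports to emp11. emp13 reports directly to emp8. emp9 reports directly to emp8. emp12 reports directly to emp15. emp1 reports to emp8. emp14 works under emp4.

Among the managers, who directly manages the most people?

Direct-report counts: emp7 has 3; emp8 has 5; emp1 has 2; emp3 has 1; emp15 has 1; emp5 has 1; emp18 has 2; emp11 has 1; emp17 has 1; emp4 has 1. The largest is 5, held by emp8.

emp8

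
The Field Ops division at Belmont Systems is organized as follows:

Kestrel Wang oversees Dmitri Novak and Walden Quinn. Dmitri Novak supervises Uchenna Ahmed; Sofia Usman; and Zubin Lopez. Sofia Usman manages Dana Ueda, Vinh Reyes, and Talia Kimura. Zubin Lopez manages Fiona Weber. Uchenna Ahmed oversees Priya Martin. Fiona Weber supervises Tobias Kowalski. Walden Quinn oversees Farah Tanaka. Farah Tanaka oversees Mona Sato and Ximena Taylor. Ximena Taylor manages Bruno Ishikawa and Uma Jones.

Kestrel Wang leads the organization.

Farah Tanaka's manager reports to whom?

Farah Tanaka reports to Walden Quinn, and Walden Quinn reports to Kestrel Wang. So Farah Tanaka's skip-level manager is Kestrel Wang.

Kestrel Wang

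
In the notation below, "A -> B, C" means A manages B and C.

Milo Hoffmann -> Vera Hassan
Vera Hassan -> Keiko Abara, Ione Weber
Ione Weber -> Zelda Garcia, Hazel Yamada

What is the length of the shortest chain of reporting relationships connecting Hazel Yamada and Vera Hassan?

2

Hazel Yamada is in Vera Hassan's organization: the chain from Hazel Yamada up to Vera Hassan is Hazel Yamada → Ione Weber → Vera Hassan, which is 2 links.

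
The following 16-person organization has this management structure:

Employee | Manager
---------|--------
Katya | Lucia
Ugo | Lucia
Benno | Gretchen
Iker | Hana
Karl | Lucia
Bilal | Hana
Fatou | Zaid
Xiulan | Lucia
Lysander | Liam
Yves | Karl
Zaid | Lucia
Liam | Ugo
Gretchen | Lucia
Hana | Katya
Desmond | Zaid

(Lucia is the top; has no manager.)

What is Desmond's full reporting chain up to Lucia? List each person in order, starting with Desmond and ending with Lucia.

Desmond reports to Zaid. Zaid reports to Lucia. Lucia is at the top.

Desmond -> Zaid -> Lucia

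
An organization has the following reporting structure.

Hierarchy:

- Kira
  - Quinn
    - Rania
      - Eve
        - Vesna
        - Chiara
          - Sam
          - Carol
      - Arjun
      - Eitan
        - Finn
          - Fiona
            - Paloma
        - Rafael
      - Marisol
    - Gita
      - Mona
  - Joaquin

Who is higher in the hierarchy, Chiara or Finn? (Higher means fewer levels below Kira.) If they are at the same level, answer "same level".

Both Chiara and Finn are 4 levels below Kira.

same level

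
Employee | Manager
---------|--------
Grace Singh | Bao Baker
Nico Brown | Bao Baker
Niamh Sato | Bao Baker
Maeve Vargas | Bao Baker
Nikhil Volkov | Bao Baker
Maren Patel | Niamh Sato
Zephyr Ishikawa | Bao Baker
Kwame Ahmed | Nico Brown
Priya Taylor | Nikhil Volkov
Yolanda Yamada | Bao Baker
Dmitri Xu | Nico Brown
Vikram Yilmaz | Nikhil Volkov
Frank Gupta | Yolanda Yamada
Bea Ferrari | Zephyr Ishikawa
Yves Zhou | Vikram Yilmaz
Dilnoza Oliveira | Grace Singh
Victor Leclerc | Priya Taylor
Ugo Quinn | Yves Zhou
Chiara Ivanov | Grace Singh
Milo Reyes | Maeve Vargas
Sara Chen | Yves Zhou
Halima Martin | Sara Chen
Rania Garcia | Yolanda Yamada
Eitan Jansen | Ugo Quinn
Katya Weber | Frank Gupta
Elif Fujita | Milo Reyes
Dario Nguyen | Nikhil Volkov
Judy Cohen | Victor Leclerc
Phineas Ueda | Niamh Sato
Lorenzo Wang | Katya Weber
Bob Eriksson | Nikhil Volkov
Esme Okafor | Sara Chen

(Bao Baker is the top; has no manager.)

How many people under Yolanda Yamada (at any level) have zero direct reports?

The people in Yolanda Yamada's organization with no one reporting to them are Rania Garcia, Lorenzo Wang. That is 2.

2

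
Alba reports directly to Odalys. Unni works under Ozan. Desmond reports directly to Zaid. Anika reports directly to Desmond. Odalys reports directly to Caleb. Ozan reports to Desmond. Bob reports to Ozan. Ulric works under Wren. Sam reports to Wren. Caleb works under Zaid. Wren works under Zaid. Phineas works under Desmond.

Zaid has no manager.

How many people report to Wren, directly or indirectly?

2

Wren directly manages Sam, Ulric. Sam has no reports. Ulric has no reports. So Wren's organization is 2 direct reports plus everyone under them: 1 + 1 = 2.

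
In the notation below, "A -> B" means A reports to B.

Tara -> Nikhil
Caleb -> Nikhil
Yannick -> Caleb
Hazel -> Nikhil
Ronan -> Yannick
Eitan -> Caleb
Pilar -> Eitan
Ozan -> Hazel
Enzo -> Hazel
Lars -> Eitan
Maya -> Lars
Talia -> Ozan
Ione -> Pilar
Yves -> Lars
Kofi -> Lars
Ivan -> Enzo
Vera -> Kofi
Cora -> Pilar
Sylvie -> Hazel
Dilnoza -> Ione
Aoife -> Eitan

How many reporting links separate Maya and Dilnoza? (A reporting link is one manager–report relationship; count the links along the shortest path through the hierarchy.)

5

Maya is 2 levels below Eitan, and Dilnoza is 3 levels below Eitan (their lowest common manager). The shortest path runs up from Maya to Eitan and back down to Dilnoza: 2 + 3 = 5 links.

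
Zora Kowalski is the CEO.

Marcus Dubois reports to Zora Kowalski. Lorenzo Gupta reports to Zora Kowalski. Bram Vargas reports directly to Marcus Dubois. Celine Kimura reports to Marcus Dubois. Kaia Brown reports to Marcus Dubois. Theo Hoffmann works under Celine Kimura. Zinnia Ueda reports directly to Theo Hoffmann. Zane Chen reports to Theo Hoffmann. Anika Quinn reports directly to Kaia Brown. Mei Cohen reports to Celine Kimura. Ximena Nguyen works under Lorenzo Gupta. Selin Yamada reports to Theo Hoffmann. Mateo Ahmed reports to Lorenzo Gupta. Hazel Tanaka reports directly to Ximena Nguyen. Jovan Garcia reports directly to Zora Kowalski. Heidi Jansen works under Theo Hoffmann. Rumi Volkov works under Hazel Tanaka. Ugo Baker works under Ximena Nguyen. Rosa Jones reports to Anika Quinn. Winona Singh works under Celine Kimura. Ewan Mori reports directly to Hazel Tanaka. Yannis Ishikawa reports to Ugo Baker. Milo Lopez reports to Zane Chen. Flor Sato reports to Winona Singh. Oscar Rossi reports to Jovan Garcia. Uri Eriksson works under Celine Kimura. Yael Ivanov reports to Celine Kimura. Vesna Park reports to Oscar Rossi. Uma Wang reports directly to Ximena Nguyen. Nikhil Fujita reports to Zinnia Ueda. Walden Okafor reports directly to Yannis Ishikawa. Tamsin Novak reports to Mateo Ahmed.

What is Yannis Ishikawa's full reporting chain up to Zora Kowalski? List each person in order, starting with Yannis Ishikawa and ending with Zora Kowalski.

Yannis Ishikawa reports to Ugo Baker. Ugo Baker reports to Ximena Nguyen. Ximena Nguyen reports to Lorenzo Gupta. Lorenzo Gupta reports to Zora Kowalski. Zora Kowalski is at the top.

Yannis Ishikawa -> Ugo Baker -> Ximena Nguyen -> Lorenzo Gupta -> Zora Kowalski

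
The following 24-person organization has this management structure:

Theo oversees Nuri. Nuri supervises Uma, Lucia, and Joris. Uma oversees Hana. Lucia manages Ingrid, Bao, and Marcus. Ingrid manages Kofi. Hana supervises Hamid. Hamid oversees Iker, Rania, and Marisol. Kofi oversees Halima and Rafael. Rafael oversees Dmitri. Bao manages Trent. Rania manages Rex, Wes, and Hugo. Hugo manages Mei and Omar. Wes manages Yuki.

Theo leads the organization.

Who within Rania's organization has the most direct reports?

Rania

Direct-report counts within Rania's organization: Rania has 3; Wes has 1; Hugo has 2. The largest is 3, held by Rania.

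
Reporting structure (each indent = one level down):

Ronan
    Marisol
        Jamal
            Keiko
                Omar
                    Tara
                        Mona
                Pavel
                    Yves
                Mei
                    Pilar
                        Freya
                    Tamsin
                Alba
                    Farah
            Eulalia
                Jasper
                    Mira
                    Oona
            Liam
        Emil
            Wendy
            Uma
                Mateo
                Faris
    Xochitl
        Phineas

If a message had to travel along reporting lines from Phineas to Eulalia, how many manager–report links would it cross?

Phineas is 2 levels below Ronan, and Eulalia is 3 levels below Ronan (their lowest common manager). The shortest path runs up from Phineas to Ronan and back down to Eulalia: 2 + 3 = 5 links.

5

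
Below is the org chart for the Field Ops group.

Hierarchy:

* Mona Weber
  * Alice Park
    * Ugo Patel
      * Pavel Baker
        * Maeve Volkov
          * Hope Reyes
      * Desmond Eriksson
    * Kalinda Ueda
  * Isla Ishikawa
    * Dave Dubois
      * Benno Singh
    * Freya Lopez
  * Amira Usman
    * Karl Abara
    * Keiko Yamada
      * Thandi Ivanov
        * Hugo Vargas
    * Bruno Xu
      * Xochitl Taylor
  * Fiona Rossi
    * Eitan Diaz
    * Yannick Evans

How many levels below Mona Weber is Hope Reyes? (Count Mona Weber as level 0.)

5

Chain from Hope Reyes up to Mona Weber: Hope Reyes → Maeve Volkov → Pavel Baker → Ugo Patel → Alice Park → Mona Weber. That is 5 steps up, so Hope Reyes is 5 levels below Mona Weber.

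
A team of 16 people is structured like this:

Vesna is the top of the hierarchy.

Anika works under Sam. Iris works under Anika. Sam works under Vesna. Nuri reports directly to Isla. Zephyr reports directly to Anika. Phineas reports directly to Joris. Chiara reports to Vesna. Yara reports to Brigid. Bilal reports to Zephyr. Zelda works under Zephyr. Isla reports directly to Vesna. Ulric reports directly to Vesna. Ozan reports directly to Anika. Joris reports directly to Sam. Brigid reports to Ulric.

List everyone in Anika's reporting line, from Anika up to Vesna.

Anika reports to Sam. Sam reports to Vesna. Vesna is at the top.

Anika -> Sam -> Vesna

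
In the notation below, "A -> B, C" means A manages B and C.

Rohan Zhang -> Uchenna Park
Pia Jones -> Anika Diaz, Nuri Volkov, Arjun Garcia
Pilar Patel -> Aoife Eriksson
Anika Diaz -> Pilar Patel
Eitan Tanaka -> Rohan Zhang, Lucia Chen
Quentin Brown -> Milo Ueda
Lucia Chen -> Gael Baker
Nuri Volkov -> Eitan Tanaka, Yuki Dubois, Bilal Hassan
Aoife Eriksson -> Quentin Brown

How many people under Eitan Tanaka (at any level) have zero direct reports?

The people in Eitan Tanaka's organization with no one reporting to them are Gael Baker, Uchenna Park. That is 2.

2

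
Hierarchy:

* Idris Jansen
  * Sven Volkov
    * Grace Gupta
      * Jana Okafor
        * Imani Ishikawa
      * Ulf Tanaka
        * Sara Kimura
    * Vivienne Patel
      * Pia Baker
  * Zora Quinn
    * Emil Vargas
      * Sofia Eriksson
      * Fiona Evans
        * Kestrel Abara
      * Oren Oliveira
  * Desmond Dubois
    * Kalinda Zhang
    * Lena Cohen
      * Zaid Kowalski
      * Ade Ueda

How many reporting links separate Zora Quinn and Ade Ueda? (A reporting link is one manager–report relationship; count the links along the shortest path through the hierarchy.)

4

Zora Quinn is 1 level below Idris Jansen, and Ade Ueda is 3 levels below Idris Jansen (their lowest common manager). The shortest path runs up from Zora Quinn to Idris Jansen and back down to Ade Ueda: 1 + 3 = 4 links.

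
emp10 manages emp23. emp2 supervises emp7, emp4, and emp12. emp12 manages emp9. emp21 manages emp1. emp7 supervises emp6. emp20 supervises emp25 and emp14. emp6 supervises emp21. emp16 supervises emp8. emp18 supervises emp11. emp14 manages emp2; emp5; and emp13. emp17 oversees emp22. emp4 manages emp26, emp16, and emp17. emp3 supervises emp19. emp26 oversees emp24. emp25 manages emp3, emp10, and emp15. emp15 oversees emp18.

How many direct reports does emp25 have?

emp25 directly manages emp10, emp15, emp3. That is 3 direct reports.

3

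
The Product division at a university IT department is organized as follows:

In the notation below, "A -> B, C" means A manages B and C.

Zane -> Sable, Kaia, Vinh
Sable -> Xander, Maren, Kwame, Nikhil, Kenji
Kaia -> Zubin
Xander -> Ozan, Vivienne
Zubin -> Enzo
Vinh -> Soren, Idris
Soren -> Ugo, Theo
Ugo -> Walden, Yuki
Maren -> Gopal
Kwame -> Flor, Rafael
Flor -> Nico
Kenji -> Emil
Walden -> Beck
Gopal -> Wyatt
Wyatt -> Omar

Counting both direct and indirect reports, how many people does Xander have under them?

Xander directly manages Ozan, Vivienne. Ozan has no reports. Vivienne has no reports. So Xander's organization is 2 direct reports plus everyone under them: 1 + 1 = 2.

2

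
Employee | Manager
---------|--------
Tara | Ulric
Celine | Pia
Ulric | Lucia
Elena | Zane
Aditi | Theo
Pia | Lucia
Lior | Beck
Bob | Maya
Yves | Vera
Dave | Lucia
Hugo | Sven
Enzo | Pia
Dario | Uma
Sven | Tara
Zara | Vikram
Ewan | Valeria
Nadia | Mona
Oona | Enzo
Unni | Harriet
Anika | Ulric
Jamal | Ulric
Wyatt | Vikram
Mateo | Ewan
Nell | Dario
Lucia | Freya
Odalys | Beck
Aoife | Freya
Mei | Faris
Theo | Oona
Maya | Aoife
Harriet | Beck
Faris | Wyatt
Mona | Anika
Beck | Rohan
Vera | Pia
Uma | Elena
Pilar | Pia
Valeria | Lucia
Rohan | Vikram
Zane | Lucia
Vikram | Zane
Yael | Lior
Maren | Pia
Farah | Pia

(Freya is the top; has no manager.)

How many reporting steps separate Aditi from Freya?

Chain from Aditi up to Freya: Aditi → Theo → Oona → Enzo → Pia → Lucia → Freya. That is 6 steps up, so Aditi is 6 levels below Freya.

6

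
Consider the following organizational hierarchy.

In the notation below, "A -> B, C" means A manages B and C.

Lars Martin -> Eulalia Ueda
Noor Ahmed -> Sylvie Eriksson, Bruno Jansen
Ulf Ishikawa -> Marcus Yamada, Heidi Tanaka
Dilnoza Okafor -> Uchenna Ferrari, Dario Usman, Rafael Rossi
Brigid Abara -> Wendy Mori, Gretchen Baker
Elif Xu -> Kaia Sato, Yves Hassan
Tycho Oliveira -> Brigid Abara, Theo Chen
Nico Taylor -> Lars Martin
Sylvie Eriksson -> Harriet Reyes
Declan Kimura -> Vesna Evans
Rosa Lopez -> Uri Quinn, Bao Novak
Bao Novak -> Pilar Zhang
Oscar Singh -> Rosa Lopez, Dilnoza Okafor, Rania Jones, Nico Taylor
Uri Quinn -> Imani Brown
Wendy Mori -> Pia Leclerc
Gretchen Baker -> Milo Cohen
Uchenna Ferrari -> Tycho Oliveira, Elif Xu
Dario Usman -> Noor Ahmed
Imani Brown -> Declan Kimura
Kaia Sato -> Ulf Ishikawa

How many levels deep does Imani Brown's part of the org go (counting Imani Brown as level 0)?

2

The longest chain under Imani Brown runs Imani Brown → Declan Kimura → Vesna Evans, which is 2 levels below Imani Brown.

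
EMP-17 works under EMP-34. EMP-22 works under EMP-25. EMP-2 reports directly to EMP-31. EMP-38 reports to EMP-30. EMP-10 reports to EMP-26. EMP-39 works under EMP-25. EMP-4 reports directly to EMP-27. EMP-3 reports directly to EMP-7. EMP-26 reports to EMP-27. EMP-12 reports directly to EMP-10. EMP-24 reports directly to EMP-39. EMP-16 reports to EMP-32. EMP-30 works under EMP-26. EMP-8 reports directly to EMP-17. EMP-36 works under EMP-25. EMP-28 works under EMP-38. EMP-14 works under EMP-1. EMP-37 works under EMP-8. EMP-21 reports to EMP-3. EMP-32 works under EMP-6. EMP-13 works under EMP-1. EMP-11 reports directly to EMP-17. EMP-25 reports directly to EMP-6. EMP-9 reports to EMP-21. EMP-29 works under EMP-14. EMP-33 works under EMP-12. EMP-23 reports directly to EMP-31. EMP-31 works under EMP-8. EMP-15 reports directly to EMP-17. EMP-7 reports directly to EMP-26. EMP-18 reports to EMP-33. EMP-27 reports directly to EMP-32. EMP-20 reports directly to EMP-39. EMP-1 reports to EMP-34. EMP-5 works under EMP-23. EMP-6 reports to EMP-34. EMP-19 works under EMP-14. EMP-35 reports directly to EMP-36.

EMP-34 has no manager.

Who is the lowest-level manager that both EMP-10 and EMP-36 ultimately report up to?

EMP-6

EMP-10's chain of managers is EMP-26, EMP-27, EMP-32, EMP-6, EMP-34. EMP-36's chain of managers is EMP-25, EMP-6, EMP-34. The first manager that appears in both chains is EMP-6.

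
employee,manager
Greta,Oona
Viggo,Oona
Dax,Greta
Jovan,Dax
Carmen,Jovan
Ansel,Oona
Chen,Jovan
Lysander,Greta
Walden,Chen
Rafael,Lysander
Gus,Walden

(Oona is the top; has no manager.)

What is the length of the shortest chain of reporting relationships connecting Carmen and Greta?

3

Carmen is in Greta's organization: the chain from Carmen up to Greta is Carmen → Jovan → Dax → Greta, which is 3 links.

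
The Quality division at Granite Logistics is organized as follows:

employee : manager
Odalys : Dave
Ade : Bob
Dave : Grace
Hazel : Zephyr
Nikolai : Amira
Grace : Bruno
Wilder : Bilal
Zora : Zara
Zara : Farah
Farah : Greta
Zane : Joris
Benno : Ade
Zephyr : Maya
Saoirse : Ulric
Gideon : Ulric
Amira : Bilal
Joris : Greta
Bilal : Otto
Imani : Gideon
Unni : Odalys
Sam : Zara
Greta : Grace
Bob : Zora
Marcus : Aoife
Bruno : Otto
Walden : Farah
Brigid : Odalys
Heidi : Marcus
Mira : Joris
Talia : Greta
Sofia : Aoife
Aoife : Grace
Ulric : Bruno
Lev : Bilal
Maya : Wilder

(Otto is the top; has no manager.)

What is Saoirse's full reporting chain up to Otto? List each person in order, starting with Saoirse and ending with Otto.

Saoirse -> Ulric -> Bruno -> Otto

Saoirse reports to Ulric. Ulric reports to Bruno. Bruno reports to Otto. Otto is at the top.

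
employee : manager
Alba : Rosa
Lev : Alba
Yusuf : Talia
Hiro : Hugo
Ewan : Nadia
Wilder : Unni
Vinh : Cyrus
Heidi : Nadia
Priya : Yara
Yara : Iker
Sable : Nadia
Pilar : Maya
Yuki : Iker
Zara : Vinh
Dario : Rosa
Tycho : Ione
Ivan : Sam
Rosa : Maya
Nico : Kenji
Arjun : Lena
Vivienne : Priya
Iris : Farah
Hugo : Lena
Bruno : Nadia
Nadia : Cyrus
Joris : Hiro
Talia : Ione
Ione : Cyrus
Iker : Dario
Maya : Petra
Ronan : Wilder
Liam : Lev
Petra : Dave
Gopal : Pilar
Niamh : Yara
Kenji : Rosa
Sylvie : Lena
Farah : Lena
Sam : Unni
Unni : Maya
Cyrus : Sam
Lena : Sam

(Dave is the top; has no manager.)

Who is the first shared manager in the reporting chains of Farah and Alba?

Maya

Farah's chain of managers is Lena, Sam, Unni, Maya, Petra, Dave. Alba's chain of managers is Rosa, Maya, Petra, Dave. The first manager that appears in both chains is Maya.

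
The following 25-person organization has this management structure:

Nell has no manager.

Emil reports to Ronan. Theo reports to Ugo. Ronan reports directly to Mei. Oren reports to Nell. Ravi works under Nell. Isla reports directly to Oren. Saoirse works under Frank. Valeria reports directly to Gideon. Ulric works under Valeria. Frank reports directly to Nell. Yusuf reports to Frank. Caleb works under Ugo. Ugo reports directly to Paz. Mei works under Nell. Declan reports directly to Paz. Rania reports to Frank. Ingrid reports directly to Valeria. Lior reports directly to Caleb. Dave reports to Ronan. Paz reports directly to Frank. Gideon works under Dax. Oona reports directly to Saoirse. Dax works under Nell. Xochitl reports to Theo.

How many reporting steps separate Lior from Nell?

5

Chain from Lior up to Nell: Lior → Caleb → Ugo → Paz → Frank → Nell. That is 5 steps up, so Lior is 5 levels below Nell.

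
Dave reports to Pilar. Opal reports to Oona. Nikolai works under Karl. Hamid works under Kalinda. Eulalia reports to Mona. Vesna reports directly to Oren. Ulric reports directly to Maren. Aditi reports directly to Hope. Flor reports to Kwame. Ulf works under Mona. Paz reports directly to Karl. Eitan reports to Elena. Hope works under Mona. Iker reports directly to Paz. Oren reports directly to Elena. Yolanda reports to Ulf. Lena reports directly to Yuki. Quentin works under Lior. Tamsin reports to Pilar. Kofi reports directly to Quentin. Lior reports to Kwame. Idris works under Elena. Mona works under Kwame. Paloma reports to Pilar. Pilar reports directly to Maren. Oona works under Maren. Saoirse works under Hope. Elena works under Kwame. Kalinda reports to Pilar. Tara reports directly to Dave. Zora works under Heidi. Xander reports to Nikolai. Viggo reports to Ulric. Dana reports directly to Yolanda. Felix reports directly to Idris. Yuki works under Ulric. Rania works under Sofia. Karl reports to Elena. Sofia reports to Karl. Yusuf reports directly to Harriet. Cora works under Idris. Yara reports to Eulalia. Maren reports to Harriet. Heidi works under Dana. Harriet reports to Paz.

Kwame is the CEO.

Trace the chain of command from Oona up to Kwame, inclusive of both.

Oona -> Maren -> Harriet -> Paz -> Karl -> Elena -> Kwame

Oona reports to Maren. Maren reports to Harriet. Harriet reports to Paz. Paz reports to Karl. Karl reports to Elena. Elena reports to Kwame. Kwame is at the top.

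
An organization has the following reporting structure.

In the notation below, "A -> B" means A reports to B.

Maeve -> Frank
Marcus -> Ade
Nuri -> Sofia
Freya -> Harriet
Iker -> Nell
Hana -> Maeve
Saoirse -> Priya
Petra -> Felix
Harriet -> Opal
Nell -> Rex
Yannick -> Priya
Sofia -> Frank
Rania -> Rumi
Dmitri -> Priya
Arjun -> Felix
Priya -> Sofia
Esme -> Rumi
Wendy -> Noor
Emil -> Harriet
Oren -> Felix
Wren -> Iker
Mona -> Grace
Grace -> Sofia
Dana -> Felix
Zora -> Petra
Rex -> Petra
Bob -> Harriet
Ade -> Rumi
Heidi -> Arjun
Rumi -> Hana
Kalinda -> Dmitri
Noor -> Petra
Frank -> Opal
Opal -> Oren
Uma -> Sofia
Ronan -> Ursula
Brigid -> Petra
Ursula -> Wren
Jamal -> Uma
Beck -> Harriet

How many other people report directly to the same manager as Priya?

Priya reports to Sofia. Sofia's other direct reports are Grace, Uma, Nuri — 3 peers.

3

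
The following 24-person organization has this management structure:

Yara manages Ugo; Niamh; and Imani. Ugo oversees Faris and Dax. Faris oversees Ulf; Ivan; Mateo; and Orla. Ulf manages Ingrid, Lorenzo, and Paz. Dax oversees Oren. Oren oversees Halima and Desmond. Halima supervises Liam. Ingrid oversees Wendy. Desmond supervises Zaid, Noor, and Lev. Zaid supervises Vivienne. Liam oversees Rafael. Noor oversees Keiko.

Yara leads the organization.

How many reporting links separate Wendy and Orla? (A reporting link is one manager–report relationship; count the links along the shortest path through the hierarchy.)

4

Wendy is 3 levels below Faris, and Orla is 1 level below Faris (their lowest common manager). The shortest path runs up from Wendy to Faris and back down to Orla: 3 + 1 = 4 links.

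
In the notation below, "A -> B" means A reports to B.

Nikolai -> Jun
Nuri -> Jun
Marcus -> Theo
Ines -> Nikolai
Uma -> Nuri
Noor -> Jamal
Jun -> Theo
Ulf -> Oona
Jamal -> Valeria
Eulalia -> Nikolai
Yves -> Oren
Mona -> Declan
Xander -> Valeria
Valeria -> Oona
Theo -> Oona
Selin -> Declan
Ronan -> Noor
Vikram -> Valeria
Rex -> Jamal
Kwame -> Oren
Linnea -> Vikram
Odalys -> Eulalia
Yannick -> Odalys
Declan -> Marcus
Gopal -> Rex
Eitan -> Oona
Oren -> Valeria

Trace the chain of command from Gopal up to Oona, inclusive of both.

Gopal -> Rex -> Jamal -> Valeria -> Oona

Gopal reports to Rex. Rex reports to Jamal. Jamal reports to Valeria. Valeria reports to Oona. Oona is at the top.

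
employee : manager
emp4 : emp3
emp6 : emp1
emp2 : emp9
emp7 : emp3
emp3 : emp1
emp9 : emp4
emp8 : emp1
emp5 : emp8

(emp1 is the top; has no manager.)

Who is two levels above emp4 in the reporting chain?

emp1

emp4 reports to emp3, and emp3 reports to emp1. So emp4's skip-level manager is emp1.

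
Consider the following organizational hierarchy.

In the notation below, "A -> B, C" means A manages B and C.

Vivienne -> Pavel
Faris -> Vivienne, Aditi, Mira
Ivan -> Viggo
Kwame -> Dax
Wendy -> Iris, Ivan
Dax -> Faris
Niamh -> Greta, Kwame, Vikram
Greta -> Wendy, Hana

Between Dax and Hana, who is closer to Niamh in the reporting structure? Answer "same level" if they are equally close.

same level

Both Dax and Hana are 2 levels below Niamh.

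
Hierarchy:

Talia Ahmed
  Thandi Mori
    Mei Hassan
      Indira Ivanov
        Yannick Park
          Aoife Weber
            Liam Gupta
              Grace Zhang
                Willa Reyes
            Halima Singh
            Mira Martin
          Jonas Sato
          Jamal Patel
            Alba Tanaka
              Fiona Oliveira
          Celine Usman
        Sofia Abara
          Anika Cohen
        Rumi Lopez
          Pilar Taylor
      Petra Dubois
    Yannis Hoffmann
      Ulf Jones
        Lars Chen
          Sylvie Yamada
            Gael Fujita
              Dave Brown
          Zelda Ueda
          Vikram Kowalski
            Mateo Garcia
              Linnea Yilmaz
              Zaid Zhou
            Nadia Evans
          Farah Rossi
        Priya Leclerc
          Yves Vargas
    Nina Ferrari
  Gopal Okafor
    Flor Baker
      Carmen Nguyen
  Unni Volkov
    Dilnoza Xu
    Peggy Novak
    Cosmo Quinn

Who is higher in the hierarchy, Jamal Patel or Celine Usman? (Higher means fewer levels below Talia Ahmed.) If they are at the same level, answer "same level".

Both Jamal Patel and Celine Usman are 5 levels below Talia Ahmed.

same level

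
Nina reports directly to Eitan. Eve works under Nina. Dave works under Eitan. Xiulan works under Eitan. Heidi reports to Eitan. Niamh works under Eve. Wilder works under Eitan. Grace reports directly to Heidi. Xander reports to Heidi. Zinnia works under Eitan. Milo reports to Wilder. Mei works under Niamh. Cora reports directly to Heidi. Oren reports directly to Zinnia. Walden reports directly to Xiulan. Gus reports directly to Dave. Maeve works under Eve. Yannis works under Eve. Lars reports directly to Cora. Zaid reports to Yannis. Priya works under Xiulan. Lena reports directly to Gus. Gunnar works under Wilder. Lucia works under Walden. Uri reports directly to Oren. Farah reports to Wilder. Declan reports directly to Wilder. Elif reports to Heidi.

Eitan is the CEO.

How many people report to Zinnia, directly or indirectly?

2

Zinnia directly manages Oren. Under Oren: Uri (1). That's 2 in total.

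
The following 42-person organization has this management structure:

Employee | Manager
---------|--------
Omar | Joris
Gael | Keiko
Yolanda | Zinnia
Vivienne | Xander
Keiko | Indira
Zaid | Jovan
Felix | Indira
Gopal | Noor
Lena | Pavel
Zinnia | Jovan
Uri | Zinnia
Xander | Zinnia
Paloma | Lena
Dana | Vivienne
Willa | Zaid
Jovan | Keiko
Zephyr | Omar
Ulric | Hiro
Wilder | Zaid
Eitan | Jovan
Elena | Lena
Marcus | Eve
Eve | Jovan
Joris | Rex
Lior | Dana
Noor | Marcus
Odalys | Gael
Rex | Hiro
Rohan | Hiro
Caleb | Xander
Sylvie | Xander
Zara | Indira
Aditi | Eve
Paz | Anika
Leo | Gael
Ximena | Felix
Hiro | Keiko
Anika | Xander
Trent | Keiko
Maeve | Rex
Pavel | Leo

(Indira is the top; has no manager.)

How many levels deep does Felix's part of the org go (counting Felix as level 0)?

1

The longest chain under Felix runs Felix → Ximena, which is 1 level below Felix.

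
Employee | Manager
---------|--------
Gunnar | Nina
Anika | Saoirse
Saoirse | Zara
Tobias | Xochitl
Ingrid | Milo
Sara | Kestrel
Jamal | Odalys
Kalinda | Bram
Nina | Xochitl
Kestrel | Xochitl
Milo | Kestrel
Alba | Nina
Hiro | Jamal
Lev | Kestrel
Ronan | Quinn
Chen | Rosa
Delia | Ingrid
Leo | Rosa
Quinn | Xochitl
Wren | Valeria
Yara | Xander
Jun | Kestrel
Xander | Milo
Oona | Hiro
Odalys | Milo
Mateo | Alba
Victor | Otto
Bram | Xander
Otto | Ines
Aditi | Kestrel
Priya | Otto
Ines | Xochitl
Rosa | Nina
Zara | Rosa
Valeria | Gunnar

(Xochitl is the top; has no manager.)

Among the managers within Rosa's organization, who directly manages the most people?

Direct-report counts within Rosa's organization: Rosa has 3; Zara has 1; Saoirse has 1. The largest is 3, held by Rosa.

Rosa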